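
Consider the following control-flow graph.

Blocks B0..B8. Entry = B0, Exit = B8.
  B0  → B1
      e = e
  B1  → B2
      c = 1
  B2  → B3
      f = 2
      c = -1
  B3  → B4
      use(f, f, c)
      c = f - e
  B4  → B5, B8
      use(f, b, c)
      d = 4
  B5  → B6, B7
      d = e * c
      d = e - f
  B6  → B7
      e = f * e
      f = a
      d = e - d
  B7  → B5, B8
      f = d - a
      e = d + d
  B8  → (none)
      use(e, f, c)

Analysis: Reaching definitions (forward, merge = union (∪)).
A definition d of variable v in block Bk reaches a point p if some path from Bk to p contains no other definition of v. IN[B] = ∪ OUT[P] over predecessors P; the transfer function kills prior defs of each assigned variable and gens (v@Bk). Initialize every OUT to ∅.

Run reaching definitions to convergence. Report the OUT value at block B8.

Answer: {c@B3, d@B4, d@B5, d@B6, e@B0, e@B7, f@B2, f@B7}

Derivation:
Fixpoint table:
  B0: | IN={} | OUT={e@B0}
  B1: | IN={e@B0} | OUT={c@B1, e@B0}
  B2: | IN={c@B1, e@B0} | OUT={c@B2, e@B0, f@B2}
  B3: | IN={c@B2, e@B0, f@B2} | OUT={c@B3, e@B0, f@B2}
  B4: | IN={c@B3, e@B0, f@B2} | OUT={c@B3, d@B4, e@B0, f@B2}
  B5: | IN={c@B3, d@B4, d@B5, d@B6, e@B0, e@B7, f@B2, f@B7} | OUT={c@B3, d@B5, e@B0, e@B7, f@B2, f@B7}
  B6: | IN={c@B3, d@B5, e@B0, e@B7, f@B2, f@B7} | OUT={c@B3, d@B6, e@B6, f@B6}
  B7: | IN={c@B3, d@B5, d@B6, e@B0, e@B6, e@B7, f@B2, f@B6, f@B7} | OUT={c@B3, d@B5, d@B6, e@B7, f@B7}
  B8: | IN={c@B3, d@B4, d@B5, d@B6, e@B0, e@B7, f@B2, f@B7} | OUT={c@B3, d@B4, d@B5, d@B6, e@B0, e@B7, f@B2, f@B7}

Merge at B8: IN[B8] = OUT[B4] ⊔ OUT[B7] = {c@B3, d@B4, d@B5, d@B6, e@B0, e@B7, f@B2, f@B7}
Applying B8's transfer function to that IN value gives OUT[B8] (row B8 above).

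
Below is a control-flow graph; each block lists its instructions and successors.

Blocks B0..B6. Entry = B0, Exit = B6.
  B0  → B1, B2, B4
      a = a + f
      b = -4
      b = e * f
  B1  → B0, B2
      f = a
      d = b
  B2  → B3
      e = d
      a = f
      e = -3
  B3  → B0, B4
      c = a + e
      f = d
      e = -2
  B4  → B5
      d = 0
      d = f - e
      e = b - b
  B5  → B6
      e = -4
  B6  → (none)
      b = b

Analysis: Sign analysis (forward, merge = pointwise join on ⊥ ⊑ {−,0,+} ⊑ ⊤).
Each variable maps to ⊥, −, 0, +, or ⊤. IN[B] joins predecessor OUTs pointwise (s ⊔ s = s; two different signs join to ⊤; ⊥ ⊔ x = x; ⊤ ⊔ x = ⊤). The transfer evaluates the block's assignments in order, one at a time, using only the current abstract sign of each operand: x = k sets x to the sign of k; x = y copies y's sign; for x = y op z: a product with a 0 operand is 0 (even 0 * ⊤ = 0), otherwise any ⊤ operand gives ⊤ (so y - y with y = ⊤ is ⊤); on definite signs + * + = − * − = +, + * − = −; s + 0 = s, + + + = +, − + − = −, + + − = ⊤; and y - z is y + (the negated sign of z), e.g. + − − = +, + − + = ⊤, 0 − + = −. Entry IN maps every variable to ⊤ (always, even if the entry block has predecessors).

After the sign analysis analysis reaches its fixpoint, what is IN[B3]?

Answer: {a: ⊤, b: ⊤, c: ⊤, d: ⊤, e: -, f: ⊤}

Trace:
Fixpoint table:
  B0: | IN=(all ⊤) | OUT=(all ⊤)
  B1: | IN=(all ⊤) | OUT=(all ⊤)
  B2: | IN=(all ⊤) | OUT={e:-; rest ⊤}
  B3: | IN={e:-; rest ⊤} | OUT={e:-; rest ⊤}
  B4: | IN=(all ⊤) | OUT=(all ⊤)
  B5: | IN=(all ⊤) | OUT={e:-; rest ⊤}
  B6: | IN={e:-; rest ⊤} | OUT={e:-; rest ⊤}

Merge at B3: IN[B3] = OUT[B2] = {a: ⊤, b: ⊤, c: ⊤, d: ⊤, e: -, f: ⊤}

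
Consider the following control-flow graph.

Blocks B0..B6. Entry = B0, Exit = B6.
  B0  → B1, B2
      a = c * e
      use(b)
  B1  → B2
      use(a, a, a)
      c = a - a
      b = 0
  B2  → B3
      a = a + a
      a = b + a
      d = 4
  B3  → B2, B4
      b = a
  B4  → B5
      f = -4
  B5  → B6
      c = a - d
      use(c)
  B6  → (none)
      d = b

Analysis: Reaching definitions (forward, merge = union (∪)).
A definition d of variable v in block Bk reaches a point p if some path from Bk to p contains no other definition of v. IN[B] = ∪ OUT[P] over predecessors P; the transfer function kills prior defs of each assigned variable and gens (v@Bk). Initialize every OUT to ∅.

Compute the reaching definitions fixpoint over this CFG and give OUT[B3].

Answer: {a@B2, b@B3, c@B1, d@B2}

Derivation:
Fixpoint table:
  B0:  IN={}  OUT={a@B0}
  B1:  IN={a@B0}  OUT={a@B0, b@B1, c@B1}
  B2:  IN={a@B0, a@B2, b@B1, b@B3, c@B1, d@B2}  OUT={a@B2, b@B1, b@B3, c@B1, d@B2}
  B3:  IN={a@B2, b@B1, b@B3, c@B1, d@B2}  OUT={a@B2, b@B3, c@B1, d@B2}
  B4:  IN={a@B2, b@B3, c@B1, d@B2}  OUT={a@B2, b@B3, c@B1, d@B2, f@B4}
  B5:  IN={a@B2, b@B3, c@B1, d@B2, f@B4}  OUT={a@B2, b@B3, c@B5, d@B2, f@B4}
  B6:  IN={a@B2, b@B3, c@B5, d@B2, f@B4}  OUT={a@B2, b@B3, c@B5, d@B6, f@B4}

Merge at B3: IN[B3] = OUT[B2] = {a@B2, b@B1, b@B3, c@B1, d@B2}
Applying B3's transfer function to that IN value gives OUT[B3] (row B3 above).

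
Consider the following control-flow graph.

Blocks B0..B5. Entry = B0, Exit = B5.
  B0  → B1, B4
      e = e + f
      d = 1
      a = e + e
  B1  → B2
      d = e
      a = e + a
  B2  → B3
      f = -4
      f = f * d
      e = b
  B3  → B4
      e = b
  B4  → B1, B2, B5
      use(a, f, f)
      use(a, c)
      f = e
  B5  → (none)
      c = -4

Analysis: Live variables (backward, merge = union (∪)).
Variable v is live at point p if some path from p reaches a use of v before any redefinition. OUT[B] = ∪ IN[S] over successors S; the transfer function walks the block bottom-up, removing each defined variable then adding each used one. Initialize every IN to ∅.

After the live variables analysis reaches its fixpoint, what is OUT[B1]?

Fixpoint table:
  B0:  IN={b, c, e, f}  OUT={a, b, c, d, e, f}
  B1:  IN={a, b, c, e}  OUT={a, b, c, d}
  B2:  IN={a, b, c, d}  OUT={a, b, c, d, f}
  B3:  IN={a, b, c, d, f}  OUT={a, b, c, d, e, f}
  B4:  IN={a, b, c, d, e, f}  OUT={a, b, c, d, e}
  B5:  IN={}  OUT={}

Merge at B1: OUT[B1] = IN[B2] = {a, b, c, d}

Answer: {a, b, c, d}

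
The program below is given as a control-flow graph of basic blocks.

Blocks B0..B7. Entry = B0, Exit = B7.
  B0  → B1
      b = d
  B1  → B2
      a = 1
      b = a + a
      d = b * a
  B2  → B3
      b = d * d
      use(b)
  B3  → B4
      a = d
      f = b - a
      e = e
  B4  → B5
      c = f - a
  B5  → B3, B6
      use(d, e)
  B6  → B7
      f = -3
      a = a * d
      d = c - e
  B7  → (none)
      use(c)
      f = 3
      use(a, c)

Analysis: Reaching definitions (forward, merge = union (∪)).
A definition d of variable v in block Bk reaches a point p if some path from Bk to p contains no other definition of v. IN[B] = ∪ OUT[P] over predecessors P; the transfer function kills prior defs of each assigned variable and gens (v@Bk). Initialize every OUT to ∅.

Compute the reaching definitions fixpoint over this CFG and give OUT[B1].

Converged values:
  B0:  IN={}  OUT={b@B0}
  B1:  IN={b@B0}  OUT={a@B1, b@B1, d@B1}
  B2:  IN={a@B1, b@B1, d@B1}  OUT={a@B1, b@B2, d@B1}
  B3:  IN={a@B1, a@B3, b@B2, c@B4, d@B1, e@B3, f@B3}  OUT={a@B3, b@B2, c@B4, d@B1, e@B3, f@B3}
  B4:  IN={a@B3, b@B2, c@B4, d@B1, e@B3, f@B3}  OUT={a@B3, b@B2, c@B4, d@B1, e@B3, f@B3}
  B5:  IN={a@B3, b@B2, c@B4, d@B1, e@B3, f@B3}  OUT={a@B3, b@B2, c@B4, d@B1, e@B3, f@B3}
  B6:  IN={a@B3, b@B2, c@B4, d@B1, e@B3, f@B3}  OUT={a@B6, b@B2, c@B4, d@B6, e@B3, f@B6}
  B7:  IN={a@B6, b@B2, c@B4, d@B6, e@B3, f@B6}  OUT={a@B6, b@B2, c@B4, d@B6, e@B3, f@B7}

Merge at B1: IN[B1] = OUT[B0] = {b@B0}
Applying B1's transfer function to that IN value gives OUT[B1] (row B1 above).

Answer: {a@B1, b@B1, d@B1}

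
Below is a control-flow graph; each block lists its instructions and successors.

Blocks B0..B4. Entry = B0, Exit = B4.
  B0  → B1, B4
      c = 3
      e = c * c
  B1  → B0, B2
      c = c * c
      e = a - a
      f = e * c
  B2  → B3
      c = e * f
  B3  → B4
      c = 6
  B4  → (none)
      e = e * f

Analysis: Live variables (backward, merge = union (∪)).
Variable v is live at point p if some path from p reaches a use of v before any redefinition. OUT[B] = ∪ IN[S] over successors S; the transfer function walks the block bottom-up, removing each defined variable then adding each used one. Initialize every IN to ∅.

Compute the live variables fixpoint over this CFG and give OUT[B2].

Converged values:
  B0:  IN={a, f}  OUT={a, c, e, f}
  B1:  IN={a, c}  OUT={a, e, f}
  B2:  IN={e, f}  OUT={e, f}
  B3:  IN={e, f}  OUT={e, f}
  B4:  IN={e, f}  OUT={}

Merge at B2: OUT[B2] = IN[B3] = {e, f}

Answer: {e, f}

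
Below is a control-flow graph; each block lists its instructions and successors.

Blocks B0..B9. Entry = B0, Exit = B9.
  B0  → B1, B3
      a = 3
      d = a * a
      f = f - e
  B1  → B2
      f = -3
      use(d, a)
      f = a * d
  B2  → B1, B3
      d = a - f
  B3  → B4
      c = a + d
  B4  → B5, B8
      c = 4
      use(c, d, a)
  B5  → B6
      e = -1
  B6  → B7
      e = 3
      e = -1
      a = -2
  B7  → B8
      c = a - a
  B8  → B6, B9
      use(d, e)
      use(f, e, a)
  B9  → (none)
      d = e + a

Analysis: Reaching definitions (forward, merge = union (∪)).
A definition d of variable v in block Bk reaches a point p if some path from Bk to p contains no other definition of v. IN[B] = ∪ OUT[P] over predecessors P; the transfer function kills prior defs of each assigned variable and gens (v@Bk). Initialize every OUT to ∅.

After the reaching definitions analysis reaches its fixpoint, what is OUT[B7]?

Answer: {a@B6, c@B7, d@B0, d@B2, e@B6, f@B0, f@B1}

Trace:
Per-block solution:
  B0: | IN={} | OUT={a@B0, d@B0, f@B0}
  B1: | IN={a@B0, d@B0, d@B2, f@B0, f@B1} | OUT={a@B0, d@B0, d@B2, f@B1}
  B2: | IN={a@B0, d@B0, d@B2, f@B1} | OUT={a@B0, d@B2, f@B1}
  B3: | IN={a@B0, d@B0, d@B2, f@B0, f@B1} | OUT={a@B0, c@B3, d@B0, d@B2, f@B0, f@B1}
  B4: | IN={a@B0, c@B3, d@B0, d@B2, f@B0, f@B1} | OUT={a@B0, c@B4, d@B0, d@B2, f@B0, f@B1}
  B5: | IN={a@B0, c@B4, d@B0, d@B2, f@B0, f@B1} | OUT={a@B0, c@B4, d@B0, d@B2, e@B5, f@B0, f@B1}
  B6: | IN={a@B0, a@B6, c@B4, c@B7, d@B0, d@B2, e@B5, e@B6, f@B0, f@B1} | OUT={a@B6, c@B4, c@B7, d@B0, d@B2, e@B6, f@B0, f@B1}
  B7: | IN={a@B6, c@B4, c@B7, d@B0, d@B2, e@B6, f@B0, f@B1} | OUT={a@B6, c@B7, d@B0, d@B2, e@B6, f@B0, f@B1}
  B8: | IN={a@B0, a@B6, c@B4, c@B7, d@B0, d@B2, e@B6, f@B0, f@B1} | OUT={a@B0, a@B6, c@B4, c@B7, d@B0, d@B2, e@B6, f@B0, f@B1}
  B9: | IN={a@B0, a@B6, c@B4, c@B7, d@B0, d@B2, e@B6, f@B0, f@B1} | OUT={a@B0, a@B6, c@B4, c@B7, d@B9, e@B6, f@B0, f@B1}

Merge at B7: IN[B7] = OUT[B6] = {a@B6, c@B4, c@B7, d@B0, d@B2, e@B6, f@B0, f@B1}
Applying B7's transfer function to that IN value gives OUT[B7] (row B7 above).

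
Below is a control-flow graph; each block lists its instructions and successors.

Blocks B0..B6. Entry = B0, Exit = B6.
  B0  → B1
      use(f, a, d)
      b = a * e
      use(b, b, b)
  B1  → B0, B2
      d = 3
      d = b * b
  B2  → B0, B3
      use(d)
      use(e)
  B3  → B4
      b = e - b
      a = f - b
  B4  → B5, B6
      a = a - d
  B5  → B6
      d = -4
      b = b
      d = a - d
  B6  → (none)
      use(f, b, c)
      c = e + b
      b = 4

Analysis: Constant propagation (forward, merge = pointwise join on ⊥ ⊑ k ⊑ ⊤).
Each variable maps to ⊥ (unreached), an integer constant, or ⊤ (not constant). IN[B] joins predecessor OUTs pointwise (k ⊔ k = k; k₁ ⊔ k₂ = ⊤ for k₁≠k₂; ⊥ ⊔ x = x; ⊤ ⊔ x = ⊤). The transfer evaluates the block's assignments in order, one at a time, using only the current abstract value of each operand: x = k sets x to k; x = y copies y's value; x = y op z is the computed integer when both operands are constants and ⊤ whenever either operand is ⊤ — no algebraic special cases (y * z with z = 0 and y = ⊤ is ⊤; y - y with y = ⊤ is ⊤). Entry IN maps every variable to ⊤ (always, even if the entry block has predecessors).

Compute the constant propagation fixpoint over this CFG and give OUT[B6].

Answer: {a: ⊤, b: 4, c: ⊤, d: ⊤, e: ⊤, f: ⊤}

Trace:
Fixpoint table:
  B0: | IN=(all ⊤) | OUT=(all ⊤)
  B1: | IN=(all ⊤) | OUT=(all ⊤)
  B2: | IN=(all ⊤) | OUT=(all ⊤)
  B3: | IN=(all ⊤) | OUT=(all ⊤)
  B4: | IN=(all ⊤) | OUT=(all ⊤)
  B5: | IN=(all ⊤) | OUT=(all ⊤)
  B6: | IN=(all ⊤) | OUT={b:4; rest ⊤}

Merge at B6: IN[B6] = OUT[B4] ⊔ OUT[B5] = {a: ⊤, b: ⊤, c: ⊤, d: ⊤, e: ⊤, f: ⊤}
Applying B6's transfer function to that IN value gives OUT[B6] (row B6 above).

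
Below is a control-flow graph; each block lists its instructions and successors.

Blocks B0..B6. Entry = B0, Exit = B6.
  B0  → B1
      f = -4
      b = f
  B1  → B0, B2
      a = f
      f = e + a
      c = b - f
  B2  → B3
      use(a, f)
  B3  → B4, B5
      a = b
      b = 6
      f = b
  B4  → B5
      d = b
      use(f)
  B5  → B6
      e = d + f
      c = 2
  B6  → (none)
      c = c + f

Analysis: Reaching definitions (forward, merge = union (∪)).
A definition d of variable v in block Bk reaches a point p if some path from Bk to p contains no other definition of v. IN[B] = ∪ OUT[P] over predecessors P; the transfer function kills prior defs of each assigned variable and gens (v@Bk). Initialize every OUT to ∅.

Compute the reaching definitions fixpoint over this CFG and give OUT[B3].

Answer: {a@B3, b@B3, c@B1, f@B3}

Derivation:
Fixpoint table:
  B0:  IN={a@B1, b@B0, c@B1, f@B1}  OUT={a@B1, b@B0, c@B1, f@B0}
  B1:  IN={a@B1, b@B0, c@B1, f@B0}  OUT={a@B1, b@B0, c@B1, f@B1}
  B2:  IN={a@B1, b@B0, c@B1, f@B1}  OUT={a@B1, b@B0, c@B1, f@B1}
  B3:  IN={a@B1, b@B0, c@B1, f@B1}  OUT={a@B3, b@B3, c@B1, f@B3}
  B4:  IN={a@B3, b@B3, c@B1, f@B3}  OUT={a@B3, b@B3, c@B1, d@B4, f@B3}
  B5:  IN={a@B3, b@B3, c@B1, d@B4, f@B3}  OUT={a@B3, b@B3, c@B5, d@B4, e@B5, f@B3}
  B6:  IN={a@B3, b@B3, c@B5, d@B4, e@B5, f@B3}  OUT={a@B3, b@B3, c@B6, d@B4, e@B5, f@B3}

Merge at B3: IN[B3] = OUT[B2] = {a@B1, b@B0, c@B1, f@B1}
Applying B3's transfer function to that IN value gives OUT[B3] (row B3 above).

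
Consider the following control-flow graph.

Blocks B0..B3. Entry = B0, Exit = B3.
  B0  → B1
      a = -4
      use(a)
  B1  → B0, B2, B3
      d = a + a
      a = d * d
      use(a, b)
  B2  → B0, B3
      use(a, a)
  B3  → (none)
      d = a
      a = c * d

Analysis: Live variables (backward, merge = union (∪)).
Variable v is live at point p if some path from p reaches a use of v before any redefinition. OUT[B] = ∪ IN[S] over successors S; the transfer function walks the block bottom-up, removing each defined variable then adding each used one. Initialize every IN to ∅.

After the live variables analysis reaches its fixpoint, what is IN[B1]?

Converged values:
  B0: | IN={b, c} | OUT={a, b, c}
  B1: | IN={a, b, c} | OUT={a, b, c}
  B2: | IN={a, b, c} | OUT={a, b, c}
  B3: | IN={a, c} | OUT={}

Merge at B1: OUT[B1] = IN[B0] ⊔ IN[B2] ⊔ IN[B3] = {a, b, c}
Applying B1's transfer function to that OUT value gives IN[B1] (row B1 above).

Answer: {a, b, c}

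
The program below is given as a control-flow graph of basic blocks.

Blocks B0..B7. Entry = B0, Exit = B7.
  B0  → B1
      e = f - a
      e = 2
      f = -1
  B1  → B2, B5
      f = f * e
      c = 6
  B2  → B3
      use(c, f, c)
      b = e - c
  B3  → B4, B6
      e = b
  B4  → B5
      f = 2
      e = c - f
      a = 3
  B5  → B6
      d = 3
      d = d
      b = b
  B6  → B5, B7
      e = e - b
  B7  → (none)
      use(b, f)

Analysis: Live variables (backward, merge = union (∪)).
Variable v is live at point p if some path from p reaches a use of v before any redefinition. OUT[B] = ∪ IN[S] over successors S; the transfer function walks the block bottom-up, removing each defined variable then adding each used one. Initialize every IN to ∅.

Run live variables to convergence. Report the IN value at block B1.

Converged values:
  B0:  IN={a, b, f}  OUT={b, e, f}
  B1:  IN={b, e, f}  OUT={b, c, e, f}
  B2:  IN={c, e, f}  OUT={b, c, f}
  B3:  IN={b, c, f}  OUT={b, c, e, f}
  B4:  IN={b, c}  OUT={b, e, f}
  B5:  IN={b, e, f}  OUT={b, e, f}
  B6:  IN={b, e, f}  OUT={b, e, f}
  B7:  IN={b, f}  OUT={}

Merge at B1: OUT[B1] = IN[B2] ⊔ IN[B5] = {b, c, e, f}
Applying B1's transfer function to that OUT value gives IN[B1] (row B1 above).

Answer: {b, e, f}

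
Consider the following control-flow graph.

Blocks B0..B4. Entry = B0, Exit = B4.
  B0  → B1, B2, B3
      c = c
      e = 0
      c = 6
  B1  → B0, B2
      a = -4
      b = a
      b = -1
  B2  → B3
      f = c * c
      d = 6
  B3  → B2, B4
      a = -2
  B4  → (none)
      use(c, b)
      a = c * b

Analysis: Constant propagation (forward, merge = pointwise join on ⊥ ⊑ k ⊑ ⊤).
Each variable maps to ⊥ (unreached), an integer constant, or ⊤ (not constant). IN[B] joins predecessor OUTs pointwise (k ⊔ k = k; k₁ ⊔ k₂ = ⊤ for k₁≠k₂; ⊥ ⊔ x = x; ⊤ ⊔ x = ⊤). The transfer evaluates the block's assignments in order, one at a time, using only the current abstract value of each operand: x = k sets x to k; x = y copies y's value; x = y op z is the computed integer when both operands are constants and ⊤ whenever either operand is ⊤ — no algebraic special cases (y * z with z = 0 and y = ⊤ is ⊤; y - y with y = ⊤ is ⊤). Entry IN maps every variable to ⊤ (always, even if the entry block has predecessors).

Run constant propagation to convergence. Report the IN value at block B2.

Per-block solution:
  B0:  IN=(all ⊤)  OUT={c:6, e:0; rest ⊤}
  B1:  IN={c:6, e:0; rest ⊤}  OUT={a:-4, b:-1, c:6, e:0; rest ⊤}
  B2:  IN={c:6, e:0; rest ⊤}  OUT={c:6, d:6, e:0, f:36; rest ⊤}
  B3:  IN={c:6, e:0; rest ⊤}  OUT={a:-2, c:6, e:0; rest ⊤}
  B4:  IN={a:-2, c:6, e:0; rest ⊤}  OUT={c:6, e:0; rest ⊤}

Merge at B2: IN[B2] = OUT[B0] ⊔ OUT[B1] ⊔ OUT[B3] = {a: ⊤, b: ⊤, c: 6, d: ⊤, e: 0, f: ⊤}

Answer: {a: ⊤, b: ⊤, c: 6, d: ⊤, e: 0, f: ⊤}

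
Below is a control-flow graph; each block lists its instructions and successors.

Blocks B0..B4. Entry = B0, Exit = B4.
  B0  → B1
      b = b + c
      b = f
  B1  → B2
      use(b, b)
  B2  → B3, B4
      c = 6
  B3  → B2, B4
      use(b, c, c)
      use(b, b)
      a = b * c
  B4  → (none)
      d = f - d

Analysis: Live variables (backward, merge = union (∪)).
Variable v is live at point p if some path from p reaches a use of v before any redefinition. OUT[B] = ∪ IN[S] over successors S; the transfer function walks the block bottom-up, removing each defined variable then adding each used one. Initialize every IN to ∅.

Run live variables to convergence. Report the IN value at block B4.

Answer: {d, f}

Derivation:
Converged values:
  B0:  IN={b, c, d, f}  OUT={b, d, f}
  B1:  IN={b, d, f}  OUT={b, d, f}
  B2:  IN={b, d, f}  OUT={b, c, d, f}
  B3:  IN={b, c, d, f}  OUT={b, d, f}
  B4:  IN={d, f}  OUT={}

B4 is the boundary node: OUT[B4] = {}
Applying B4's transfer function to that OUT value gives IN[B4] (row B4 above).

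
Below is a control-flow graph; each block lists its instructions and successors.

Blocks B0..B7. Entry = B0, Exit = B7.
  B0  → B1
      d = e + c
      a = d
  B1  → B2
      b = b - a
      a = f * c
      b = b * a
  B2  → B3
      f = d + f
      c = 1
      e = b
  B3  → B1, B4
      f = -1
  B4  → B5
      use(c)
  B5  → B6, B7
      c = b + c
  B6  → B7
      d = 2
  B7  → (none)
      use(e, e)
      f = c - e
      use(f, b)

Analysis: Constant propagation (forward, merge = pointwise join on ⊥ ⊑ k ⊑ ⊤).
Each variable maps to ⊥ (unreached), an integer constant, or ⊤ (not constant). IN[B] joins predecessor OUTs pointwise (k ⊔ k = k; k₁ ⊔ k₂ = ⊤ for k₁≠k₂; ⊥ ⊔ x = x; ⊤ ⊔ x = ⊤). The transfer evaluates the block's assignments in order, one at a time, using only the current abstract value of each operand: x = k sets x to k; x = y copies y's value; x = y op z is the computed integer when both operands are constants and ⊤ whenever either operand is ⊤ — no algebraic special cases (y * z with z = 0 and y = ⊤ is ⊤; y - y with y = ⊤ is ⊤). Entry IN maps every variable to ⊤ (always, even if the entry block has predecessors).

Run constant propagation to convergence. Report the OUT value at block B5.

Per-block solution:
  B0:  IN=(all ⊤)  OUT=(all ⊤)
  B1:  IN=(all ⊤)  OUT=(all ⊤)
  B2:  IN=(all ⊤)  OUT={c:1; rest ⊤}
  B3:  IN={c:1; rest ⊤}  OUT={c:1, f:-1; rest ⊤}
  B4:  IN={c:1, f:-1; rest ⊤}  OUT={c:1, f:-1; rest ⊤}
  B5:  IN={c:1, f:-1; rest ⊤}  OUT={f:-1; rest ⊤}
  B6:  IN={f:-1; rest ⊤}  OUT={d:2, f:-1; rest ⊤}
  B7:  IN={f:-1; rest ⊤}  OUT=(all ⊤)

Merge at B5: IN[B5] = OUT[B4] = {a: ⊤, b: ⊤, c: 1, d: ⊤, e: ⊤, f: -1}
Applying B5's transfer function to that IN value gives OUT[B5] (row B5 above).

Answer: {a: ⊤, b: ⊤, c: ⊤, d: ⊤, e: ⊤, f: -1}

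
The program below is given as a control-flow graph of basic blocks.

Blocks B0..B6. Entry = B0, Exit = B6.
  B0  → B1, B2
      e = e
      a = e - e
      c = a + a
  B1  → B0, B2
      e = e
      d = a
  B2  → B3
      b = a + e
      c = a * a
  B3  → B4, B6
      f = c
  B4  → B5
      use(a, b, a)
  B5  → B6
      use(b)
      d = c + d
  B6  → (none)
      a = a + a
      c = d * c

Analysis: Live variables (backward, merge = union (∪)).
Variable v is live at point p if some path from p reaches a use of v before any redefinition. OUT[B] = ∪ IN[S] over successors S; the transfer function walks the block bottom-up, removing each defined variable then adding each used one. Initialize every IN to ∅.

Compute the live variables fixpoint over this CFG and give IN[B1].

Per-block solution:
  B0: | IN={d, e} | OUT={a, d, e}
  B1: | IN={a, e} | OUT={a, d, e}
  B2: | IN={a, d, e} | OUT={a, b, c, d}
  B3: | IN={a, b, c, d} | OUT={a, b, c, d}
  B4: | IN={a, b, c, d} | OUT={a, b, c, d}
  B5: | IN={a, b, c, d} | OUT={a, c, d}
  B6: | IN={a, c, d} | OUT={}

Merge at B1: OUT[B1] = IN[B0] ⊔ IN[B2] = {a, d, e}
Applying B1's transfer function to that OUT value gives IN[B1] (row B1 above).

Answer: {a, e}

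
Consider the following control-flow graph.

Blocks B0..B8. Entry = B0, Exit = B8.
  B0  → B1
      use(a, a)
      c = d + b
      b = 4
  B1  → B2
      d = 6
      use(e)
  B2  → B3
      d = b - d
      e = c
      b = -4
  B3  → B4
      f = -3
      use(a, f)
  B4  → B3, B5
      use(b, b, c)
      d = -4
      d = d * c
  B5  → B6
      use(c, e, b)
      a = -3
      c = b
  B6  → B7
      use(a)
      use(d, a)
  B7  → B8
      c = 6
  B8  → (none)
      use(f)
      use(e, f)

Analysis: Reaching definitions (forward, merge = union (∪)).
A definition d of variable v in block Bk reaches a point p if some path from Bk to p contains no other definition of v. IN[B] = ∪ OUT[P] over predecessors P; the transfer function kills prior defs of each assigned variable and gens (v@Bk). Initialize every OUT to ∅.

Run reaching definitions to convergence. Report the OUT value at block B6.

Per-block solution:
  B0: | IN={} | OUT={b@B0, c@B0}
  B1: | IN={b@B0, c@B0} | OUT={b@B0, c@B0, d@B1}
  B2: | IN={b@B0, c@B0, d@B1} | OUT={b@B2, c@B0, d@B2, e@B2}
  B3: | IN={b@B2, c@B0, d@B2, d@B4, e@B2, f@B3} | OUT={b@B2, c@B0, d@B2, d@B4, e@B2, f@B3}
  B4: | IN={b@B2, c@B0, d@B2, d@B4, e@B2, f@B3} | OUT={b@B2, c@B0, d@B4, e@B2, f@B3}
  B5: | IN={b@B2, c@B0, d@B4, e@B2, f@B3} | OUT={a@B5, b@B2, c@B5, d@B4, e@B2, f@B3}
  B6: | IN={a@B5, b@B2, c@B5, d@B4, e@B2, f@B3} | OUT={a@B5, b@B2, c@B5, d@B4, e@B2, f@B3}
  B7: | IN={a@B5, b@B2, c@B5, d@B4, e@B2, f@B3} | OUT={a@B5, b@B2, c@B7, d@B4, e@B2, f@B3}
  B8: | IN={a@B5, b@B2, c@B7, d@B4, e@B2, f@B3} | OUT={a@B5, b@B2, c@B7, d@B4, e@B2, f@B3}

Merge at B6: IN[B6] = OUT[B5] = {a@B5, b@B2, c@B5, d@B4, e@B2, f@B3}
Applying B6's transfer function to that IN value gives OUT[B6] (row B6 above).

Answer: {a@B5, b@B2, c@B5, d@B4, e@B2, f@B3}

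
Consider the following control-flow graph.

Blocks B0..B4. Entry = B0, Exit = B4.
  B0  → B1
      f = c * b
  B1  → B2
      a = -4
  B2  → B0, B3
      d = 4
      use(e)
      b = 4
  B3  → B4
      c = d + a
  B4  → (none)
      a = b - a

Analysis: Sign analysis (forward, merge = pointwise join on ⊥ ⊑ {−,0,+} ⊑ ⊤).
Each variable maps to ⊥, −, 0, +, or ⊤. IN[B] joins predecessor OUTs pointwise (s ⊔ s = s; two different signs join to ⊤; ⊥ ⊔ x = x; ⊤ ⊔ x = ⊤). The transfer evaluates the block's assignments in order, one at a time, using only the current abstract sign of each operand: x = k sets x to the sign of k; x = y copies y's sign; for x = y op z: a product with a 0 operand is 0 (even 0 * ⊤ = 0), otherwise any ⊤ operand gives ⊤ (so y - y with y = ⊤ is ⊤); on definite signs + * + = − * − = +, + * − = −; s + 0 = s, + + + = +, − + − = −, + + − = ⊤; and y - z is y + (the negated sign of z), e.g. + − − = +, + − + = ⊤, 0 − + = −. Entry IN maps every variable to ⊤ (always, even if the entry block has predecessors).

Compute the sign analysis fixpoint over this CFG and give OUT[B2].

Answer: {a: -, b: +, c: ⊤, d: +, e: ⊤, f: ⊤}

Trace:
Converged values:
  B0:   IN=(all ⊤)   OUT=(all ⊤)
  B1:   IN=(all ⊤)   OUT={a:-; rest ⊤}
  B2:   IN={a:-; rest ⊤}   OUT={a:-, b:+, d:+; rest ⊤}
  B3:   IN={a:-, b:+, d:+; rest ⊤}   OUT={a:-, b:+, d:+; rest ⊤}
  B4:   IN={a:-, b:+, d:+; rest ⊤}   OUT={a:+, b:+, d:+; rest ⊤}

Merge at B2: IN[B2] = OUT[B1] = {a: -, b: ⊤, c: ⊤, d: ⊤, e: ⊤, f: ⊤}
Applying B2's transfer function to that IN value gives OUT[B2] (row B2 above).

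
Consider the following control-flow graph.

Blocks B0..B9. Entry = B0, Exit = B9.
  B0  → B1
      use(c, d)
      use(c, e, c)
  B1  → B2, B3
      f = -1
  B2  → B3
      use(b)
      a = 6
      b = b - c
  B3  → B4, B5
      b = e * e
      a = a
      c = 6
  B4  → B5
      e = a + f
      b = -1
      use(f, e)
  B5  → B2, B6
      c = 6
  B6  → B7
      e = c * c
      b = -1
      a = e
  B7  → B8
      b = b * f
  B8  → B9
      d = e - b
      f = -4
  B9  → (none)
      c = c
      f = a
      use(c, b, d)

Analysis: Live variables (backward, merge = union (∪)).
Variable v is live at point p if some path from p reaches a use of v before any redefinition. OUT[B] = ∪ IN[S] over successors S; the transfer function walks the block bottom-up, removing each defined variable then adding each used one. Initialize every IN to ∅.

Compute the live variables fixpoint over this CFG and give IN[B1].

Converged values:
  B0: | IN={a, b, c, d, e} | OUT={a, b, c, e}
  B1: | IN={a, b, c, e} | OUT={a, b, c, e, f}
  B2: | IN={b, c, e, f} | OUT={a, e, f}
  B3: | IN={a, e, f} | OUT={a, b, e, f}
  B4: | IN={a, f} | OUT={b, e, f}
  B5: | IN={b, e, f} | OUT={b, c, e, f}
  B6: | IN={c, f} | OUT={a, b, c, e, f}
  B7: | IN={a, b, c, e, f} | OUT={a, b, c, e}
  B8: | IN={a, b, c, e} | OUT={a, b, c, d}
  B9: | IN={a, b, c, d} | OUT={}

Merge at B1: OUT[B1] = IN[B2] ⊔ IN[B3] = {a, b, c, e, f}
Applying B1's transfer function to that OUT value gives IN[B1] (row B1 above).

Answer: {a, b, c, e}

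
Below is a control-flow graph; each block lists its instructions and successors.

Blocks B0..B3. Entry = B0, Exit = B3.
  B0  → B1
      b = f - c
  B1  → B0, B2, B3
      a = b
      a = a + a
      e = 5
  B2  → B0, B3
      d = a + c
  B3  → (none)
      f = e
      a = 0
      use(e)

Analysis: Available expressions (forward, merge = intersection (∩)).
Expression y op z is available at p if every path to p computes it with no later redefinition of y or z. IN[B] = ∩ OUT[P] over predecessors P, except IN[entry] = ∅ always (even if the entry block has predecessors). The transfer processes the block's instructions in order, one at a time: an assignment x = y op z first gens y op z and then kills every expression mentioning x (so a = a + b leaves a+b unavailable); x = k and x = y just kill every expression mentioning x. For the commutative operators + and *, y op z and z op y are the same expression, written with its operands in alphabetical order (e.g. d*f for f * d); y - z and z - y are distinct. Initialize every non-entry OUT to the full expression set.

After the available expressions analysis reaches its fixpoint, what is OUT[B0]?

Per-block solution:
  B0:  IN={}  OUT={f-c}
  B1:  IN={f-c}  OUT={f-c}
  B2:  IN={f-c}  OUT={a+c, f-c}
  B3:  IN={f-c}  OUT={}

Merge at B0 (entry node, so the boundary value {} is joined with the incoming edge(s)): IN[B0] = {} ∩ OUT[B1] ∩ OUT[B2] = {}
Applying B0's transfer function to that IN value gives OUT[B0] (row B0 above).

Answer: {f-c}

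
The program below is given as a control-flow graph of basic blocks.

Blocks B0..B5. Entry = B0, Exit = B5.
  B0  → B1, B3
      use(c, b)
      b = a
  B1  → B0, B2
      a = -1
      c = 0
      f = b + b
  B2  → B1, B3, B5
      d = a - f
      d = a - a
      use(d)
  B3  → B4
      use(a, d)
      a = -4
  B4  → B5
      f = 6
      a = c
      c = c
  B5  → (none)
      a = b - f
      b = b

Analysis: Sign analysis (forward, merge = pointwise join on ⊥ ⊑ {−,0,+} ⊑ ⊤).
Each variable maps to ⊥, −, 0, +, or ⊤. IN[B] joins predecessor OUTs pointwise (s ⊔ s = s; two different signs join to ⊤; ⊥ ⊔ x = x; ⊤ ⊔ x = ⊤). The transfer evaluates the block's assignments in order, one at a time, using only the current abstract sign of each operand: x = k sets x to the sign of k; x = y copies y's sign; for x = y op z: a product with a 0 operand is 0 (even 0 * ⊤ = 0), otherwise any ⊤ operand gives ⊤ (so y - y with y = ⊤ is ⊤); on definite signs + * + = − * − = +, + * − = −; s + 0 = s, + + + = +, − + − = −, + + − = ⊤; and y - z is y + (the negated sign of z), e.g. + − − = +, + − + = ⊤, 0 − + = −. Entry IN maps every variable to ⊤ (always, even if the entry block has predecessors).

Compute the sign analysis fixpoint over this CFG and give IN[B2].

Per-block solution:
  B0: | IN=(all ⊤) | OUT=(all ⊤)
  B1: | IN=(all ⊤) | OUT={a:-, c:0; rest ⊤}
  B2: | IN={a:-, c:0; rest ⊤} | OUT={a:-, c:0; rest ⊤}
  B3: | IN=(all ⊤) | OUT={a:-; rest ⊤}
  B4: | IN={a:-; rest ⊤} | OUT={f:+; rest ⊤}
  B5: | IN=(all ⊤) | OUT=(all ⊤)

Merge at B2: IN[B2] = OUT[B1] = {a: -, b: ⊤, c: 0, d: ⊤, e: ⊤, f: ⊤}

Answer: {a: -, b: ⊤, c: 0, d: ⊤, e: ⊤, f: ⊤}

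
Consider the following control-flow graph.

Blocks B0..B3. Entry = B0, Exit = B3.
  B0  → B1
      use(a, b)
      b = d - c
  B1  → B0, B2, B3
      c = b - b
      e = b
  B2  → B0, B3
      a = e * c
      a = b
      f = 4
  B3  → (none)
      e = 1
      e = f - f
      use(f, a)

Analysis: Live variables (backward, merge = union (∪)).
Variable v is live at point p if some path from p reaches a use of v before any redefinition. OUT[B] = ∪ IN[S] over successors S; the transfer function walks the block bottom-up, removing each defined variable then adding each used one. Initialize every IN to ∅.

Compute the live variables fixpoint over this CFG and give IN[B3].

Per-block solution:
  B0:   IN={a, b, c, d, f}   OUT={a, b, d, f}
  B1:   IN={a, b, d, f}   OUT={a, b, c, d, e, f}
  B2:   IN={b, c, d, e}   OUT={a, b, c, d, f}
  B3:   IN={a, f}   OUT={}

B3 is the boundary node: OUT[B3] = {}
Applying B3's transfer function to that OUT value gives IN[B3] (row B3 above).

Answer: {a, f}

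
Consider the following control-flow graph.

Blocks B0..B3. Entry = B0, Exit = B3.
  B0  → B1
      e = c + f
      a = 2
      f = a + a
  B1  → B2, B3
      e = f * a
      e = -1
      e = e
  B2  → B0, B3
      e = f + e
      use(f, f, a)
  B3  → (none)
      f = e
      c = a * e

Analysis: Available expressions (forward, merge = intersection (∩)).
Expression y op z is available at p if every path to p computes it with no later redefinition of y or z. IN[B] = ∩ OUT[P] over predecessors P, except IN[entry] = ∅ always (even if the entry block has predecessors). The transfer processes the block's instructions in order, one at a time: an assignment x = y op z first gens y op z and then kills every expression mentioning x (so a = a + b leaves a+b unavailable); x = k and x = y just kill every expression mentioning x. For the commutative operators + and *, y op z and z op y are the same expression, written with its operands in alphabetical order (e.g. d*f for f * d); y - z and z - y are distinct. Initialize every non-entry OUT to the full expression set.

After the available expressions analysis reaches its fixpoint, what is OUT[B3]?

Answer: {a*e, a+a}

Trace:
Per-block solution:
  B0:  IN={}  OUT={a+a}
  B1:  IN={a+a}  OUT={a*f, a+a}
  B2:  IN={a*f, a+a}  OUT={a*f, a+a}
  B3:  IN={a*f, a+a}  OUT={a*e, a+a}

Merge at B3: IN[B3] = OUT[B1] ∩ OUT[B2] = {a*f, a+a}
Applying B3's transfer function to that IN value gives OUT[B3] (row B3 above).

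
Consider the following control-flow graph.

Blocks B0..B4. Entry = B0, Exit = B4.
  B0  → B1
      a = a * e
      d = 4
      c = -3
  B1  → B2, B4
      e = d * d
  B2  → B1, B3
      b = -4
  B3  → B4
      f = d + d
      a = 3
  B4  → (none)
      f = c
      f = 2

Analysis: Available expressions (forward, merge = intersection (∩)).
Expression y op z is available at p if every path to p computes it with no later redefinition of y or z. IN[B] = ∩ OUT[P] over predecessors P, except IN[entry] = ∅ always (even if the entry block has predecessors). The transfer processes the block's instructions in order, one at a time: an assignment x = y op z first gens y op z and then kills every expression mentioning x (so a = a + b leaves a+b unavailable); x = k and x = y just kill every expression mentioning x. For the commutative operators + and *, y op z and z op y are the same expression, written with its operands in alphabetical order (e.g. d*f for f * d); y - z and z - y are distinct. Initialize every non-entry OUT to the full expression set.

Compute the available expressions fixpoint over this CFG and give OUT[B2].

Answer: {d*d}

Trace:
Per-block solution:
  B0:  IN={}  OUT={}
  B1:  IN={}  OUT={d*d}
  B2:  IN={d*d}  OUT={d*d}
  B3:  IN={d*d}  OUT={d*d, d+d}
  B4:  IN={d*d}  OUT={d*d}

Merge at B2: IN[B2] = OUT[B1] = {d*d}
Applying B2's transfer function to that IN value gives OUT[B2] (row B2 above).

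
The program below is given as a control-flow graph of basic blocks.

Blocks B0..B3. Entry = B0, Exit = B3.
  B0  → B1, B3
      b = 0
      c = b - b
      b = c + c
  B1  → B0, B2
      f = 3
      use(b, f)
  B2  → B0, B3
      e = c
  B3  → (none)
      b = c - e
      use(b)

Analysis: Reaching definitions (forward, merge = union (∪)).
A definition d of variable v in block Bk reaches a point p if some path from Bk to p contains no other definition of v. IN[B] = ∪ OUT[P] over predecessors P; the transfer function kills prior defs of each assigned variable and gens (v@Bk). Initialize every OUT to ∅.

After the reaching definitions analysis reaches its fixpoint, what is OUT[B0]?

Fixpoint table:
  B0: | IN={b@B0, c@B0, e@B2, f@B1} | OUT={b@B0, c@B0, e@B2, f@B1}
  B1: | IN={b@B0, c@B0, e@B2, f@B1} | OUT={b@B0, c@B0, e@B2, f@B1}
  B2: | IN={b@B0, c@B0, e@B2, f@B1} | OUT={b@B0, c@B0, e@B2, f@B1}
  B3: | IN={b@B0, c@B0, e@B2, f@B1} | OUT={b@B3, c@B0, e@B2, f@B1}

Merge at B0 (entry node, so the boundary value {} is joined with the incoming edge(s)): IN[B0] = {} ⊔ OUT[B1] ⊔ OUT[B2] = {b@B0, c@B0, e@B2, f@B1}
Applying B0's transfer function to that IN value gives OUT[B0] (row B0 above).

Answer: {b@B0, c@B0, e@B2, f@B1}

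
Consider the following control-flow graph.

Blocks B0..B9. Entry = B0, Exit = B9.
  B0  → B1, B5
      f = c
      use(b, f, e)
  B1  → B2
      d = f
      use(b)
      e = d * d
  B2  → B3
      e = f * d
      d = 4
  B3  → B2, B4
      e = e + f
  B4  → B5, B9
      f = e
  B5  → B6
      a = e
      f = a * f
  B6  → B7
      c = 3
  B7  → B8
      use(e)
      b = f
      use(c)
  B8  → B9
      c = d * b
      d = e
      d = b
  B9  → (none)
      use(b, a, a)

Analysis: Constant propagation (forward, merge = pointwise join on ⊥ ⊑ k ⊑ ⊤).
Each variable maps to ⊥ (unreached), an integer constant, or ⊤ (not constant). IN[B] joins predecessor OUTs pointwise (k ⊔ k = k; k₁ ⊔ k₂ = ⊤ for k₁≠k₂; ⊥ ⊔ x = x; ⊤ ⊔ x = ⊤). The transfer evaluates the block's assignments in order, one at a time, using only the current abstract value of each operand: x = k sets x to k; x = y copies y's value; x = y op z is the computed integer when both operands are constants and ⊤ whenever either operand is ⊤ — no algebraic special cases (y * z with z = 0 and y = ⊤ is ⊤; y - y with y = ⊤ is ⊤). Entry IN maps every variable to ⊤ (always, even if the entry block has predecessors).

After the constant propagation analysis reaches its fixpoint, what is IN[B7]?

Answer: {a: ⊤, b: ⊤, c: 3, d: ⊤, e: ⊤, f: ⊤}

Working:
Converged values:
  B0:  IN=(all ⊤)  OUT=(all ⊤)
  B1:  IN=(all ⊤)  OUT=(all ⊤)
  B2:  IN=(all ⊤)  OUT={d:4; rest ⊤}
  B3:  IN={d:4; rest ⊤}  OUT={d:4; rest ⊤}
  B4:  IN={d:4; rest ⊤}  OUT={d:4; rest ⊤}
  B5:  IN=(all ⊤)  OUT=(all ⊤)
  B6:  IN=(all ⊤)  OUT={c:3; rest ⊤}
  B7:  IN={c:3; rest ⊤}  OUT={c:3; rest ⊤}
  B8:  IN={c:3; rest ⊤}  OUT=(all ⊤)
  B9:  IN=(all ⊤)  OUT=(all ⊤)

Merge at B7: IN[B7] = OUT[B6] = {a: ⊤, b: ⊤, c: 3, d: ⊤, e: ⊤, f: ⊤}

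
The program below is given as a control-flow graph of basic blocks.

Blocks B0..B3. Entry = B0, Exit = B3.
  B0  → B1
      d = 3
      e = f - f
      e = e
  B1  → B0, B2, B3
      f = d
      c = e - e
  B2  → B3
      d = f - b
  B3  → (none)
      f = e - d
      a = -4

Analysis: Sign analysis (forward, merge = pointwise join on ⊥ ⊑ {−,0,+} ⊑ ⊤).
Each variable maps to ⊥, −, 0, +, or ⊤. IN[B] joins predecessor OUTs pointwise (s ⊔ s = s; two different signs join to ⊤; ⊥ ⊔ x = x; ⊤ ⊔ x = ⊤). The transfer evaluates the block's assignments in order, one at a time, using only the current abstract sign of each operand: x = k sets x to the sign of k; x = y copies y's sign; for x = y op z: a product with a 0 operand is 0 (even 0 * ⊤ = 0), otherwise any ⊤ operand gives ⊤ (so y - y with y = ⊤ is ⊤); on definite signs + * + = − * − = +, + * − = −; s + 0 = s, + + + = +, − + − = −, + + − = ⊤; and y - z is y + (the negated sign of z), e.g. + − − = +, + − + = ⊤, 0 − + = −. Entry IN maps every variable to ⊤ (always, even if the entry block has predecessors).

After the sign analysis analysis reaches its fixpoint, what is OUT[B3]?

Answer: {a: -, b: ⊤, c: ⊤, d: ⊤, e: ⊤, f: ⊤}

Derivation:
Fixpoint table:
  B0:   IN=(all ⊤)   OUT={d:+; rest ⊤}
  B1:   IN={d:+; rest ⊤}   OUT={d:+, f:+; rest ⊤}
  B2:   IN={d:+, f:+; rest ⊤}   OUT={f:+; rest ⊤}
  B3:   IN={f:+; rest ⊤}   OUT={a:-; rest ⊤}

Merge at B3: IN[B3] = OUT[B1] ⊔ OUT[B2] = {a: ⊤, b: ⊤, c: ⊤, d: ⊤, e: ⊤, f: +}
Applying B3's transfer function to that IN value gives OUT[B3] (row B3 above).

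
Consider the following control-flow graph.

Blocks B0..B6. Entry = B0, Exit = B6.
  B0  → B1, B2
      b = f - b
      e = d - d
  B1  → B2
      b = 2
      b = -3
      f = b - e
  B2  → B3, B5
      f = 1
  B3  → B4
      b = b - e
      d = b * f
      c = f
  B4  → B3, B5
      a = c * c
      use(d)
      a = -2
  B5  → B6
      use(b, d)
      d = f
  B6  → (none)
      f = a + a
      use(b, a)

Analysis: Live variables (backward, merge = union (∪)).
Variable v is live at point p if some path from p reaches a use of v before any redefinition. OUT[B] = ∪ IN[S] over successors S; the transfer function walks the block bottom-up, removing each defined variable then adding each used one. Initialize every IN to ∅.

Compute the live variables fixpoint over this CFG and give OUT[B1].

Answer: {a, b, d, e}

Derivation:
Fixpoint table:
  B0: | IN={a, b, d, f} | OUT={a, b, d, e}
  B1: | IN={a, d, e} | OUT={a, b, d, e}
  B2: | IN={a, b, d, e} | OUT={a, b, d, e, f}
  B3: | IN={b, e, f} | OUT={b, c, d, e, f}
  B4: | IN={b, c, d, e, f} | OUT={a, b, d, e, f}
  B5: | IN={a, b, d, f} | OUT={a, b}
  B6: | IN={a, b} | OUT={}

Merge at B1: OUT[B1] = IN[B2] = {a, b, d, e}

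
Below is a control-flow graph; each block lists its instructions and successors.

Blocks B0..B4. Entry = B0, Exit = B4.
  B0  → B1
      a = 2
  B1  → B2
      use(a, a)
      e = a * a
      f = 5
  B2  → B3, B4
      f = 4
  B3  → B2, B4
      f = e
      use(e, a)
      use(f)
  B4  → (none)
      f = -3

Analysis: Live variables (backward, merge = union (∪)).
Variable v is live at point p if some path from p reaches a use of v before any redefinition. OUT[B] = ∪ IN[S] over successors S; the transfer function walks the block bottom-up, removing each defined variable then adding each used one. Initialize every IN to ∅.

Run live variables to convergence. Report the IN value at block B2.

Answer: {a, e}

Derivation:
Per-block solution:
  B0: | IN={} | OUT={a}
  B1: | IN={a} | OUT={a, e}
  B2: | IN={a, e} | OUT={a, e}
  B3: | IN={a, e} | OUT={a, e}
  B4: | IN={} | OUT={}

Merge at B2: OUT[B2] = IN[B3] ⊔ IN[B4] = {a, e}
Applying B2's transfer function to that OUT value gives IN[B2] (row B2 above).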